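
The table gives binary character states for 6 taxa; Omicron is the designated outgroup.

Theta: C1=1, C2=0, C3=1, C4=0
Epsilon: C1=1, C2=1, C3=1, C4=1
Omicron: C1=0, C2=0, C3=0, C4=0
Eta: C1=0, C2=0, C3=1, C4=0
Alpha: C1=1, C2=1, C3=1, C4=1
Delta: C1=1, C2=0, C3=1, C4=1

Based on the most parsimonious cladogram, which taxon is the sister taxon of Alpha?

The outgroup has state '0' for every character, so '1' is the derived state throughout.
C1: derived state '1' in Alpha, Delta, Epsilon, and Theta only — synapomorphy for {Alpha, Delta, Epsilon, Theta}.
Only Alpha and Epsilon show the derived state '1' for C2, supporting them as a clade.
C3 (derived state '1') is shared by all ingroup taxa — unites the whole ingroup.
C4 (derived state '1') is shared by Alpha, Delta, and Epsilon — a synapomorphy uniting that clade.
Most parsimonious ingroup topology: ((((Alpha,Epsilon),Delta),Theta),Eta).
Alpha and Epsilon form a cherry on this tree, so they are sister taxa.

Epsilon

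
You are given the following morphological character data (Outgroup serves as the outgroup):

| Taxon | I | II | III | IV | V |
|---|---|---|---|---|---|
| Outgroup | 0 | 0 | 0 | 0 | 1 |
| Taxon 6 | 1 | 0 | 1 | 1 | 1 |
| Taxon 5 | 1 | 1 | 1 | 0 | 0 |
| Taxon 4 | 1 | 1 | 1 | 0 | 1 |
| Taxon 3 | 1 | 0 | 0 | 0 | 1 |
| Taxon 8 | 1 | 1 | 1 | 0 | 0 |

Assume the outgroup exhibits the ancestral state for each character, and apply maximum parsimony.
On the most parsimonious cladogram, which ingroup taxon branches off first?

Taxon 3

Character polarity is set by the outgroup: the derived state is whichever differs from the outgroup's state, so for V the derived state is '0', and for the remaining characters it is '1'.
I (derived state '1') is shared by all ingroup taxa — unites the whole ingroup.
II (derived state '1') is shared by Taxon 4, Taxon 5, and Taxon 8 — a synapomorphy uniting that clade.
Only Taxon 4, Taxon 5, Taxon 6, and Taxon 8 show the derived state '1' for III, supporting them as a clade.
IV (derived state '1') is unique to Taxon 6 (autapomorphy; uninformative for grouping).
V: derived state '0' in Taxon 5 and Taxon 8 only — synapomorphy for {Taxon 5, Taxon 8}.
Most parsimonious ingroup topology: ((Taxon 6,((Taxon 5,Taxon 8),Taxon 4)),Taxon 3).
Taxon 3 is sister to the clade containing all other ingroup taxa, so it is the earliest-diverging (most basal) ingroup lineage.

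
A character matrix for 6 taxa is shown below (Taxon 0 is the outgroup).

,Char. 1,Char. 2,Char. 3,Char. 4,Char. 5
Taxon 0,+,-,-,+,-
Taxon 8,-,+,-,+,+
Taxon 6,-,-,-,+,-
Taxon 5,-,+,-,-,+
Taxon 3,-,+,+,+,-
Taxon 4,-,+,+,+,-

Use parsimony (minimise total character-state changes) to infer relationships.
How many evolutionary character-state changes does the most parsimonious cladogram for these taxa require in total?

Character polarity is set by the outgroup: the derived state is whichever differs from the outgroup's state, so for Char. 1, Char. 4 the derived state is '-', and for the remaining characters it is '+'.
All ingroup taxa share the derived state '-' for Char. 1; it defines the ingroup but does not resolve relationships within it.
Char. 2 (derived state '+') is shared by Taxon 3, Taxon 4, Taxon 5, and Taxon 8 — a synapomorphy uniting that clade.
Char. 3: derived state '+' in Taxon 3 and Taxon 4 only — synapomorphy for {Taxon 3, Taxon 4}.
Char. 4: derived state '-' in Taxon 5 only — an autapomorphy, so it tells us nothing about relationships among taxa.
Char. 5: derived state '+' in Taxon 5 and Taxon 8 only — synapomorphy for {Taxon 5, Taxon 8}.
Most parsimonious ingroup topology: (((Taxon 8,Taxon 5),(Taxon 3,Taxon 4)),Taxon 6).
Changes per character on this tree: Char. 1: 1; Char. 2: 1; Char. 3: 1; Char. 4: 1; Char. 5: 1.
Total = 5.

5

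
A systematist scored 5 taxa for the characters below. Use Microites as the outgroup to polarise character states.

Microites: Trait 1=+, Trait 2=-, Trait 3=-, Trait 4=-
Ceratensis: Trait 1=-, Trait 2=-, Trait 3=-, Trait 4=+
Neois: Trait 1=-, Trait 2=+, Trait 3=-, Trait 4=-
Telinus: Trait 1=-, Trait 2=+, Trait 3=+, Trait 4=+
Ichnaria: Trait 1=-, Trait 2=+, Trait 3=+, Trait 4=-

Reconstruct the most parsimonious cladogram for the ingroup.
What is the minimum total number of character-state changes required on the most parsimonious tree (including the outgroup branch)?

5

Character polarity is set by the outgroup: the derived state is whichever differs from the outgroup's state, so for Trait 1 the derived state is '-', and for the remaining characters it is '+'.
Trait 1 (derived state '-') is shared by all ingroup taxa — unites the whole ingroup.
Trait 2 (derived state '+') is shared by Ichnaria, Neois, and Telinus — a synapomorphy uniting that clade.
Only Ichnaria and Telinus show the derived state '+' for Trait 3, supporting them as a clade.
Trait 4 (state '+') occurs in Ceratensis and Telinus but conflicts with the nesting implied by the other characters — most parsimoniously interpreted as homoplasy.
Most parsimonious ingroup topology: ((Neois,(Telinus,Ichnaria)),Ceratensis).
Changes per character on this tree: Trait 1: 1; Trait 2: 1; Trait 3: 1; Trait 4: 2.
Total = 5.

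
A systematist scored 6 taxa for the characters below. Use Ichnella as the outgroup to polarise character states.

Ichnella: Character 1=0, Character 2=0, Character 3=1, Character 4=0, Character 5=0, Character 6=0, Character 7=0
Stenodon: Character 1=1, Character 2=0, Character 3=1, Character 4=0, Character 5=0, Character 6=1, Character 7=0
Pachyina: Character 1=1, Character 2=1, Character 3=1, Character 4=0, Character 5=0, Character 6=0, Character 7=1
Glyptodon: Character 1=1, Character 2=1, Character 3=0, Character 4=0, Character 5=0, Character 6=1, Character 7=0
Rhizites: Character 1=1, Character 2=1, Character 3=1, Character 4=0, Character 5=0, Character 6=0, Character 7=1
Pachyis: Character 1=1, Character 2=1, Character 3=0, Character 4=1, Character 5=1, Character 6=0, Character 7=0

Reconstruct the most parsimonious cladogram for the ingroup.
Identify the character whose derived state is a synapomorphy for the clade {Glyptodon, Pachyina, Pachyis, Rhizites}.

Character polarity is set by the outgroup: the derived state is whichever differs from the outgroup's state, so for Character 3 the derived state is '0', and for the remaining characters it is '1'.
Character 1 (derived state '1') is shared by all ingroup taxa — unites the whole ingroup.
Only Glyptodon, Pachyina, Pachyis, and Rhizites show the derived state '1' for Character 2, supporting them as a clade.
Only Glyptodon and Pachyis show the derived state '0' for Character 3, supporting them as a clade.
Character 4 (derived state '1') is unique to Pachyis (autapomorphy; uninformative for grouping).
Character 5 (derived state '1') is unique to Pachyis (autapomorphy; uninformative for grouping).
Character 6 (state '1') occurs in Glyptodon and Stenodon but conflicts with the nesting implied by the other characters — most parsimoniously interpreted as homoplasy.
Character 7: derived state '1' in Pachyina and Rhizites only — synapomorphy for {Pachyina, Rhizites}.
Most parsimonious ingroup topology: (Stenodon,((Pachyina,Rhizites),(Glyptodon,Pachyis))).
The clade {Glyptodon, Pachyina, Pachyis, Rhizites} is supported by Character 2: its derived state '1' occurs in exactly those taxa and in no other taxon (including the outgroup).

Character 2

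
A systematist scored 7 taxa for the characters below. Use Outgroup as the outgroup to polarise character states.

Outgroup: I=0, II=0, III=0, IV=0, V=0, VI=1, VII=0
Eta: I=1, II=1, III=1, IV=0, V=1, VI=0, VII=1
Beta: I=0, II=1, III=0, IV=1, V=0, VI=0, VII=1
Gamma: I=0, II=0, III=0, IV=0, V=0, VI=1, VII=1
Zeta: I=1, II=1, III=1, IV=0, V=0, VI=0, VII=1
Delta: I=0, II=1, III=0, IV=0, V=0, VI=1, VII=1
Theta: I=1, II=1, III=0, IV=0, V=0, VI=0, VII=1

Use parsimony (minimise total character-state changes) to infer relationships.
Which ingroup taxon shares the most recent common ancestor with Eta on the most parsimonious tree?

Zeta

Character polarity is set by the outgroup: the derived state is whichever differs from the outgroup's state, so for VI the derived state is '0', and for the remaining characters it is '1'.
I: derived state '1' in Eta, Theta, and Zeta only — synapomorphy for {Eta, Theta, Zeta}.
II: derived state '1' in Beta, Delta, Eta, Theta, and Zeta only — synapomorphy for {Beta, Delta, Eta, Theta, Zeta}.
III: derived state '1' in Eta and Zeta only — synapomorphy for {Eta, Zeta}.
IV (derived state '1') is unique to Beta (autapomorphy; uninformative for grouping).
V (derived state '1') is unique to Eta (autapomorphy; uninformative for grouping).
VI: derived state '0' in Beta, Eta, Theta, and Zeta only — synapomorphy for {Beta, Eta, Theta, Zeta}.
All ingroup taxa share the derived state '1' for VII; it defines the ingroup but does not resolve relationships within it.
Most parsimonious ingroup topology: (((((Eta,Zeta),Theta),Beta),Delta),Gamma).
Eta and Zeta form a cherry on this tree, so they are sister taxa.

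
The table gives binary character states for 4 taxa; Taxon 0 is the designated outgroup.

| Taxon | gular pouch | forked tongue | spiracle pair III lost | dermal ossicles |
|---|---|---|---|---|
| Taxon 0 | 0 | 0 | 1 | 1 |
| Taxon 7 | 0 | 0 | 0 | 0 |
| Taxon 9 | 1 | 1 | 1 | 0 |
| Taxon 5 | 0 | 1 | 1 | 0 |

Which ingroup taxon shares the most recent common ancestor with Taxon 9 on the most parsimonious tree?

Character polarity is set by the outgroup: the derived state is whichever differs from the outgroup's state, so for spiracle pair III lost, dermal ossicles the derived state is '0', and for the remaining characters it is '1'.
gular pouch: derived state '1' in Taxon 9 only — an autapomorphy, so it tells us nothing about relationships among taxa.
Only Taxon 5 and Taxon 9 show the derived state '1' for forked tongue, supporting them as a clade.
spiracle pair III lost: derived state '0' in Taxon 7 only — an autapomorphy, so it tells us nothing about relationships among taxa.
dermal ossicles (derived state '0') is shared by all ingroup taxa — unites the whole ingroup.
Most parsimonious ingroup topology: (Taxon 7,(Taxon 9,Taxon 5)).
Taxon 9 and Taxon 5 form a cherry on this tree, so they are sister taxa.

Taxon 5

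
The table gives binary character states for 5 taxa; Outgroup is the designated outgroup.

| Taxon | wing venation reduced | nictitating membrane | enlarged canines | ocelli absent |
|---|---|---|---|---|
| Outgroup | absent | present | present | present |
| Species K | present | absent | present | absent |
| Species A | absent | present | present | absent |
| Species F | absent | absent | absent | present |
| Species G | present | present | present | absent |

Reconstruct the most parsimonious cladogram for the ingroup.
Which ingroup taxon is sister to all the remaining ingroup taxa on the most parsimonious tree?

Species F

Character polarity is set by the outgroup: the derived state is whichever differs from the outgroup's state, so for nictitating membrane, enlarged canines, ocelli absent the derived state is 'absent', and for the remaining characters it is 'present'.
wing venation reduced (derived state 'present') is shared by Species G and Species K — a synapomorphy uniting that clade.
nictitating membrane (state 'absent') occurs in Species F and Species K but conflicts with the nesting implied by the other characters — most parsimoniously interpreted as homoplasy.
enlarged canines: derived state 'absent' in Species F only — an autapomorphy, so it tells us nothing about relationships among taxa.
ocelli absent: derived state 'absent' in Species A, Species G, and Species K only — synapomorphy for {Species A, Species G, Species K}.
Most parsimonious ingroup topology: (((Species K,Species G),Species A),Species F).
Species F is sister to the clade containing all other ingroup taxa, so it is the earliest-diverging (most basal) ingroup lineage.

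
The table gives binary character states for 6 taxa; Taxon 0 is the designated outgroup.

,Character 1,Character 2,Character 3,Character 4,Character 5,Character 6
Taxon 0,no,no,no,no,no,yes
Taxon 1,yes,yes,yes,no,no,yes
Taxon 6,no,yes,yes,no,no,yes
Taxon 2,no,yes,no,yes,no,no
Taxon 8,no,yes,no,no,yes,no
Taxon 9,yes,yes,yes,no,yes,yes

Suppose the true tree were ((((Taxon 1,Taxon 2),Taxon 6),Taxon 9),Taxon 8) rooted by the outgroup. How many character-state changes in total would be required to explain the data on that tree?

Map each character onto ((((Taxon 1,Taxon 2),Taxon 6),Taxon 9),Taxon 8) (rooted by Taxon 0) and count the minimum state changes it requires (Fitch parsimony):
Character 1: 2; Character 2: 1; Character 3: 2; Character 4: 1; Character 5: 2; Character 6: 2.
Total tree length = 10.

10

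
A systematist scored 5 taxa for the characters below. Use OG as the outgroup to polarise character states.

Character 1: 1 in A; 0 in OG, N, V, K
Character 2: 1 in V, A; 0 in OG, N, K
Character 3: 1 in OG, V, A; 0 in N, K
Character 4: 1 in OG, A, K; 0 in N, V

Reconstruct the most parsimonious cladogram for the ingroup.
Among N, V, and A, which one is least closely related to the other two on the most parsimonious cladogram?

N

Character polarity is set by the outgroup: the derived state is whichever differs from the outgroup's state, so for Character 3, Character 4 the derived state is '0', and for the remaining characters it is '1'.
Character 1: derived state '1' in A only — an autapomorphy, so it tells us nothing about relationships among taxa.
Only A and V show the derived state '1' for Character 2, supporting them as a clade.
Only K and N show the derived state '0' for Character 3, supporting them as a clade.
Character 4 (state '0') occurs in N and V but conflicts with the nesting implied by the other characters — most parsimoniously interpreted as homoplasy.
Most parsimonious ingroup topology: ((N,K),(V,A)).
V and A share a more recent common ancestor with each other than either does with N, so N is the least closely related of the three.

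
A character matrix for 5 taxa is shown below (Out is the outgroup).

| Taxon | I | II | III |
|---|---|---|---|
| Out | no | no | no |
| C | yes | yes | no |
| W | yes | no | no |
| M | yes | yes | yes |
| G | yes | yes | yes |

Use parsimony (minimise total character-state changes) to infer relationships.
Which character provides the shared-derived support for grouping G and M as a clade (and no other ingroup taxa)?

The outgroup has state 'no' for every character, so 'yes' is the derived state throughout.
All ingroup taxa share the derived state 'yes' for I; it defines the ingroup but does not resolve relationships within it.
II: derived state 'yes' in C, G, and M only — synapomorphy for {C, G, M}.
III: derived state 'yes' in G and M only — synapomorphy for {G, M}.
Most parsimonious ingroup topology: ((C,(M,G)),W).
The clade {G, M} is supported by III: its derived state 'yes' occurs in exactly those taxa and in no other taxon (including the outgroup).

III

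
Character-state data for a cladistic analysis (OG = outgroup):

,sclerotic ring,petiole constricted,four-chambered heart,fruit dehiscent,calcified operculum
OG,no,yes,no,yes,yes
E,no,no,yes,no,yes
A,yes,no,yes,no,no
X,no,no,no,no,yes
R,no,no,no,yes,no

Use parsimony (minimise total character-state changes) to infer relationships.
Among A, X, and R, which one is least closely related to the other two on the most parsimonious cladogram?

Character polarity is set by the outgroup: the derived state is whichever differs from the outgroup's state, so for petiole constricted, fruit dehiscent, calcified operculum the derived state is 'no', and for the remaining characters it is 'yes'.
sclerotic ring (derived state 'yes') is unique to A (autapomorphy; uninformative for grouping).
petiole constricted (derived state 'no') is shared by all ingroup taxa — unites the whole ingroup.
Only A and E show the derived state 'yes' for four-chambered heart, supporting them as a clade.
fruit dehiscent (derived state 'no') is shared by A, E, and X — a synapomorphy uniting that clade.
calcified operculum groups A and R, which is incompatible with the clades supported by the remaining characters; treating it as convergent (homoplasy) costs fewer steps than any alternative tree.
Most parsimonious ingroup topology: (((E,A),X),R).
X and A share a more recent common ancestor with each other than either does with R, so R is the least closely related of the three.

R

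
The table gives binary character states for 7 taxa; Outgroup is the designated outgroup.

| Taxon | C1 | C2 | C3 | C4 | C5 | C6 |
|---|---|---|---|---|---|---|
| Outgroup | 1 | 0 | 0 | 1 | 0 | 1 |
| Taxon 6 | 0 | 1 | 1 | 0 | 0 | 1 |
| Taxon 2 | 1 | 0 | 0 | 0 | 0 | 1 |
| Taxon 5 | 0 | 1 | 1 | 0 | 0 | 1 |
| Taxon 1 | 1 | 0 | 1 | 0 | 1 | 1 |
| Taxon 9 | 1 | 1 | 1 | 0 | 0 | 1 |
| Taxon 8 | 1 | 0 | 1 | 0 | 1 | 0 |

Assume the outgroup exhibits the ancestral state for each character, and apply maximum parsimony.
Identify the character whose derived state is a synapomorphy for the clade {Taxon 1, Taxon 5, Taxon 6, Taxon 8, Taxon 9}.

Character polarity is set by the outgroup: the derived state is whichever differs from the outgroup's state, so for C1, C4, C6 the derived state is '0', and for the remaining characters it is '1'.
Only Taxon 5 and Taxon 6 show the derived state '0' for C1, supporting them as a clade.
Only Taxon 5, Taxon 6, and Taxon 9 show the derived state '1' for C2, supporting them as a clade.
C3 (derived state '1') is shared by Taxon 1, Taxon 5, Taxon 6, Taxon 8, and Taxon 9 — a synapomorphy uniting that clade.
C4 (derived state '0') is shared by all ingroup taxa — unites the whole ingroup.
C5 (derived state '1') is shared by Taxon 1 and Taxon 8 — a synapomorphy uniting that clade.
C6 (derived state '0') is unique to Taxon 8 (autapomorphy; uninformative for grouping).
Most parsimonious ingroup topology: (Taxon 2,(((Taxon 5,Taxon 6),Taxon 9),(Taxon 8,Taxon 1))).
The clade {Taxon 1, Taxon 5, Taxon 6, Taxon 8, Taxon 9} is supported by C3: its derived state '1' occurs in exactly those taxa and in no other taxon (including the outgroup).

C3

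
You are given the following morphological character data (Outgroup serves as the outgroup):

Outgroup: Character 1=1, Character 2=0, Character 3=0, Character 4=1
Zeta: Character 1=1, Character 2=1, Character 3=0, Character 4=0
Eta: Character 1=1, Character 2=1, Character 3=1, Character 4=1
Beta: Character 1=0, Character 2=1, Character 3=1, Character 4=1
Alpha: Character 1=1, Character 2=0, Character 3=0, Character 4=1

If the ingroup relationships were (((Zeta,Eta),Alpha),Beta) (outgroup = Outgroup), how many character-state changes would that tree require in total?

Map each character onto (((Zeta,Eta),Alpha),Beta) (rooted by Outgroup) and count the minimum state changes it requires (Fitch parsimony):
Character 1: 1; Character 2: 2; Character 3: 2; Character 4: 1.
Total tree length = 6.

6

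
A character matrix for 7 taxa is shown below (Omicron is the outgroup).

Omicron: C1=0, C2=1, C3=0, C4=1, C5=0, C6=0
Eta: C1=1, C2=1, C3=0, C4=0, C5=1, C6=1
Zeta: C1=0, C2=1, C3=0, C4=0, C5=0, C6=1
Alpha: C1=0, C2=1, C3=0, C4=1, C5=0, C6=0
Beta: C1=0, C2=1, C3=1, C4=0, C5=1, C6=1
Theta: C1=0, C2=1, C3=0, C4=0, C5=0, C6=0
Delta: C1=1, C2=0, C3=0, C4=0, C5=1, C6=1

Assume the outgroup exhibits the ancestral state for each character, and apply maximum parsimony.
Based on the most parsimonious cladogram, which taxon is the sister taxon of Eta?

Delta

Character polarity is set by the outgroup: the derived state is whichever differs from the outgroup's state, so for C2, C4 the derived state is '0', and for the remaining characters it is '1'.
Only Delta and Eta show the derived state '1' for C1, supporting them as a clade.
C2 (derived state '0') is unique to Delta (autapomorphy; uninformative for grouping).
C3: derived state '1' in Beta only — an autapomorphy, so it tells us nothing about relationships among taxa.
Only Beta, Delta, Eta, Theta, and Zeta show the derived state '0' for C4, supporting them as a clade.
Only Beta, Delta, and Eta show the derived state '1' for C5, supporting them as a clade.
C6 (derived state '1') is shared by Beta, Delta, Eta, and Zeta — a synapomorphy uniting that clade.
Most parsimonious ingroup topology: (((((Eta,Delta),Beta),Zeta),Theta),Alpha).
Eta and Delta form a cherry on this tree, so they are sister taxa.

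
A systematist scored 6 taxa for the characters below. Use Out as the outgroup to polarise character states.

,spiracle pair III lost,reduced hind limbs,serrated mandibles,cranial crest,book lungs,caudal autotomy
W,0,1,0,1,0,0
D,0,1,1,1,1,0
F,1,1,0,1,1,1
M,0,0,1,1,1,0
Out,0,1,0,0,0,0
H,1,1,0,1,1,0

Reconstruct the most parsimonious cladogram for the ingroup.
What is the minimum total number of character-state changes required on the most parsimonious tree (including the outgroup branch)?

6

Character polarity is set by the outgroup: the derived state is whichever differs from the outgroup's state, so for reduced hind limbs the derived state is '0', and for the remaining characters it is '1'.
spiracle pair III lost: derived state '1' in F and H only — synapomorphy for {F, H}.
reduced hind limbs: derived state '0' in M only — an autapomorphy, so it tells us nothing about relationships among taxa.
serrated mandibles: derived state '1' in D and M only — synapomorphy for {D, M}.
All ingroup taxa share the derived state '1' for cranial crest; it defines the ingroup but does not resolve relationships within it.
Only D, F, H, and M show the derived state '1' for book lungs, supporting them as a clade.
caudal autotomy: derived state '1' in F only — an autapomorphy, so it tells us nothing about relationships among taxa.
Most parsimonious ingroup topology: (((D,M),(F,H)),W).
Changes per character on this tree: spiracle pair III lost: 1; reduced hind limbs: 1; serrated mandibles: 1; cranial crest: 1; book lungs: 1; caudal autotomy: 1.
Total = 6.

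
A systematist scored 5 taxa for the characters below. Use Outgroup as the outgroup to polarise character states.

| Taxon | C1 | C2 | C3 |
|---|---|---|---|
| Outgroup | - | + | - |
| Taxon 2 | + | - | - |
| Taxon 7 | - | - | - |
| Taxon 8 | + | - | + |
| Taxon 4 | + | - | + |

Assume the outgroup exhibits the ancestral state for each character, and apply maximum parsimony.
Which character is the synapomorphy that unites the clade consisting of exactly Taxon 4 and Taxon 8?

Character polarity is set by the outgroup: the derived state is whichever differs from the outgroup's state, so for C2 the derived state is '-', and for the remaining characters it is '+'.
C1: derived state '+' in Taxon 2, Taxon 4, and Taxon 8 only — synapomorphy for {Taxon 2, Taxon 4, Taxon 8}.
C2 (derived state '-') is shared by all ingroup taxa — unites the whole ingroup.
C3: derived state '+' in Taxon 4 and Taxon 8 only — synapomorphy for {Taxon 4, Taxon 8}.
Most parsimonious ingroup topology: ((Taxon 2,(Taxon 8,Taxon 4)),Taxon 7).
The clade {Taxon 4, Taxon 8} is supported by C3: its derived state '+' occurs in exactly those taxa and in no other taxon (including the outgroup).

C3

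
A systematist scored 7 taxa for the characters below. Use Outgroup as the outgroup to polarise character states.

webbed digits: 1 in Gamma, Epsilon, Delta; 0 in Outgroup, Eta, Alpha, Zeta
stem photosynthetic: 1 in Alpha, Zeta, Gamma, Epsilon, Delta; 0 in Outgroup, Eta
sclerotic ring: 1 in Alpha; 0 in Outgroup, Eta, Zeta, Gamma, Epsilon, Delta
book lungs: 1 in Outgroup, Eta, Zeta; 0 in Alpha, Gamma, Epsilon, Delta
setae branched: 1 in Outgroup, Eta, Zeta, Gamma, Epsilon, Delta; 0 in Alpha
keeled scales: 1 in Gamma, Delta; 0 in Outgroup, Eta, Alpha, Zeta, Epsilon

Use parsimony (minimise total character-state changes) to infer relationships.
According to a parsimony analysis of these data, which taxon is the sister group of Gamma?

Character polarity is set by the outgroup: the derived state is whichever differs from the outgroup's state, so for book lungs, setae branched the derived state is '0', and for the remaining characters it is '1'.
Only Delta, Epsilon, and Gamma show the derived state '1' for webbed digits, supporting them as a clade.
stem photosynthetic (derived state '1') is shared by Alpha, Delta, Epsilon, Gamma, and Zeta — a synapomorphy uniting that clade.
sclerotic ring: derived state '1' in Alpha only — an autapomorphy, so it tells us nothing about relationships among taxa.
Only Alpha, Delta, Epsilon, and Gamma show the derived state '0' for book lungs, supporting them as a clade.
setae branched: derived state '0' in Alpha only — an autapomorphy, so it tells us nothing about relationships among taxa.
keeled scales: derived state '1' in Delta and Gamma only — synapomorphy for {Delta, Gamma}.
Most parsimonious ingroup topology: (Eta,((Alpha,((Gamma,Delta),Epsilon)),Zeta)).
Gamma and Delta form a cherry on this tree, so they are sister taxa.

Delta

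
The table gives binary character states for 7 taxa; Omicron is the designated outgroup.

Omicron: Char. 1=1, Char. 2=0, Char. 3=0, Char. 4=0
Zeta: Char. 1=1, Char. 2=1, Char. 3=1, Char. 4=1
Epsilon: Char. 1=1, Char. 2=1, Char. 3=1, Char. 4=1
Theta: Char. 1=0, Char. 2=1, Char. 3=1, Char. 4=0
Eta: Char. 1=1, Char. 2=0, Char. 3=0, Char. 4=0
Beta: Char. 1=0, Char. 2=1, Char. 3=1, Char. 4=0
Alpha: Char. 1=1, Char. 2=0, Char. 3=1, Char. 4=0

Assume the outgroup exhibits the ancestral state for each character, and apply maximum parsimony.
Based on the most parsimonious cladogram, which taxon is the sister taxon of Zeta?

Character polarity is set by the outgroup: the derived state is whichever differs from the outgroup's state, so for Char. 1 the derived state is '0', and for the remaining characters it is '1'.
Only Beta and Theta show the derived state '0' for Char. 1, supporting them as a clade.
Only Beta, Epsilon, Theta, and Zeta show the derived state '1' for Char. 2, supporting them as a clade.
Char. 3 (derived state '1') is shared by Alpha, Beta, Epsilon, Theta, and Zeta — a synapomorphy uniting that clade.
Char. 4: derived state '1' in Epsilon and Zeta only — synapomorphy for {Epsilon, Zeta}.
Most parsimonious ingroup topology: ((((Zeta,Epsilon),(Theta,Beta)),Alpha),Eta).
Zeta and Epsilon form a cherry on this tree, so they are sister taxa.

Epsilon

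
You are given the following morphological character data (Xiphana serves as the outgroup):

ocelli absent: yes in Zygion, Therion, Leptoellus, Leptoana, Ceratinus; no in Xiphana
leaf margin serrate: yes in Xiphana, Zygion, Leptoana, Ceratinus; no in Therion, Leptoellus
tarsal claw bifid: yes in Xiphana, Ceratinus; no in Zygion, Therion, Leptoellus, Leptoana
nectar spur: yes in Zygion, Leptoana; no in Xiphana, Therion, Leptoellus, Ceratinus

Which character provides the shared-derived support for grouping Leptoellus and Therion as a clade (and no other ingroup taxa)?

Character polarity is set by the outgroup: the derived state is whichever differs from the outgroup's state, so for leaf margin serrate, tarsal claw bifid the derived state is 'no', and for the remaining characters it is 'yes'.
All ingroup taxa share the derived state 'yes' for ocelli absent; it defines the ingroup but does not resolve relationships within it.
leaf margin serrate: derived state 'no' in Leptoellus and Therion only — synapomorphy for {Leptoellus, Therion}.
tarsal claw bifid (derived state 'no') is shared by Leptoana, Leptoellus, Therion, and Zygion — a synapomorphy uniting that clade.
nectar spur: derived state 'yes' in Leptoana and Zygion only — synapomorphy for {Leptoana, Zygion}.
Most parsimonious ingroup topology: (((Zygion,Leptoana),(Therion,Leptoellus)),Ceratinus).
The clade {Leptoellus, Therion} is supported by leaf margin serrate: its derived state 'no' occurs in exactly those taxa and in no other taxon (including the outgroup).

leaf margin serrate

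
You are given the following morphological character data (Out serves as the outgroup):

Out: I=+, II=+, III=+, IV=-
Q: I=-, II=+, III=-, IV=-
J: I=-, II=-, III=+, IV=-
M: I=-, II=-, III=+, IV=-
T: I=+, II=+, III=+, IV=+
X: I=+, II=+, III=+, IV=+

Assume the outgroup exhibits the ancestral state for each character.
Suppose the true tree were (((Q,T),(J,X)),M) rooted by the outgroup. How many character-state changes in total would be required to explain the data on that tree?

Map each character onto (((Q,T),(J,X)),M) (rooted by Out) and count the minimum state changes it requires (Fitch parsimony):
I: 3; II: 2; III: 1; IV: 2.
Total tree length = 8.

8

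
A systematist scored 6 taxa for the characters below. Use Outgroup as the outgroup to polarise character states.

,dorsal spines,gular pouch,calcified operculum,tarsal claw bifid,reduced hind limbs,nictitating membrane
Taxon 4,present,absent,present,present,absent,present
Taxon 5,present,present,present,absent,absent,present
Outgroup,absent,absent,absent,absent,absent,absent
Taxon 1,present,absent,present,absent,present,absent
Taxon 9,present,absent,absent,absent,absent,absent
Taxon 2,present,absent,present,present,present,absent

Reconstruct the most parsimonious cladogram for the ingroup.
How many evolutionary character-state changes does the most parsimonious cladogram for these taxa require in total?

The outgroup has state 'absent' for every character, so 'present' is the derived state throughout.
dorsal spines (derived state 'present') is shared by all ingroup taxa — unites the whole ingroup.
gular pouch (derived state 'present') is unique to Taxon 5 (autapomorphy; uninformative for grouping).
calcified operculum: derived state 'present' in Taxon 1, Taxon 2, Taxon 4, and Taxon 5 only — synapomorphy for {Taxon 1, Taxon 2, Taxon 4, Taxon 5}.
tarsal claw bifid (state 'present') occurs in Taxon 2 and Taxon 4 but conflicts with the nesting implied by the other characters — most parsimoniously interpreted as homoplasy.
Only Taxon 1 and Taxon 2 show the derived state 'present' for reduced hind limbs, supporting them as a clade.
nictitating membrane (derived state 'present') is shared by Taxon 4 and Taxon 5 — a synapomorphy uniting that clade.
Most parsimonious ingroup topology: (Taxon 9,((Taxon 2,Taxon 1),(Taxon 4,Taxon 5))).
Changes per character on this tree: dorsal spines: 1; gular pouch: 1; calcified operculum: 1; tarsal claw bifid: 2; reduced hind limbs: 1; nictitating membrane: 1.
Total = 7.

7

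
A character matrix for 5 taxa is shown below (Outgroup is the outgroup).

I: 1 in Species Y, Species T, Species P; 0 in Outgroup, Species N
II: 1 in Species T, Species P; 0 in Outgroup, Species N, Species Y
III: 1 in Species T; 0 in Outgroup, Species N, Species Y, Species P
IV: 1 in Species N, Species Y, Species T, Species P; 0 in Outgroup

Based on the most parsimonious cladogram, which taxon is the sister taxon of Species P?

Species T

The outgroup has state '0' for every character, so '1' is the derived state throughout.
I: derived state '1' in Species P, Species T, and Species Y only — synapomorphy for {Species P, Species T, Species Y}.
II: derived state '1' in Species P and Species T only — synapomorphy for {Species P, Species T}.
III: derived state '1' in Species T only — an autapomorphy, so it tells us nothing about relationships among taxa.
All ingroup taxa share the derived state '1' for IV; it defines the ingroup but does not resolve relationships within it.
Most parsimonious ingroup topology: (Species N,(Species Y,(Species T,Species P))).
Species P and Species T form a cherry on this tree, so they are sister taxa.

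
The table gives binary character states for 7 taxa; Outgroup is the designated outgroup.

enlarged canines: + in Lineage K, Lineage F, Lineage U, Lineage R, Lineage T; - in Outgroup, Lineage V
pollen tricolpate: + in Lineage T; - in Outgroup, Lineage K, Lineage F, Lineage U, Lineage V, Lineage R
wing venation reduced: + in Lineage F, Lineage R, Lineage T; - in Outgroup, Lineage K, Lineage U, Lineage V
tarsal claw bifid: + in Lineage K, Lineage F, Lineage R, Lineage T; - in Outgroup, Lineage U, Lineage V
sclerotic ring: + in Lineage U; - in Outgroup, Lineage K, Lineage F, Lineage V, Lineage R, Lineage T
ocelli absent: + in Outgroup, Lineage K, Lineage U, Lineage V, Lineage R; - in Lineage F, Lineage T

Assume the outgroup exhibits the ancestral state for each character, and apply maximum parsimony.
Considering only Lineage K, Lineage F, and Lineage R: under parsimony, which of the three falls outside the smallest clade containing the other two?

Lineage K

Character polarity is set by the outgroup: the derived state is whichever differs from the outgroup's state, so for ocelli absent the derived state is '-', and for the remaining characters it is '+'.
Only Lineage F, Lineage K, Lineage R, Lineage T, and Lineage U show the derived state '+' for enlarged canines, supporting them as a clade.
pollen tricolpate (derived state '+') is unique to Lineage T (autapomorphy; uninformative for grouping).
wing venation reduced (derived state '+') is shared by Lineage F, Lineage R, and Lineage T — a synapomorphy uniting that clade.
tarsal claw bifid: derived state '+' in Lineage F, Lineage K, Lineage R, and Lineage T only — synapomorphy for {Lineage F, Lineage K, Lineage R, Lineage T}.
sclerotic ring: derived state '+' in Lineage U only — an autapomorphy, so it tells us nothing about relationships among taxa.
ocelli absent (derived state '-') is shared by Lineage F and Lineage T — a synapomorphy uniting that clade.
Most parsimonious ingroup topology: (((Lineage K,((Lineage F,Lineage T),Lineage R)),Lineage U),Lineage V).
Lineage R and Lineage F share a more recent common ancestor with each other than either does with Lineage K, so Lineage K is the least closely related of the three.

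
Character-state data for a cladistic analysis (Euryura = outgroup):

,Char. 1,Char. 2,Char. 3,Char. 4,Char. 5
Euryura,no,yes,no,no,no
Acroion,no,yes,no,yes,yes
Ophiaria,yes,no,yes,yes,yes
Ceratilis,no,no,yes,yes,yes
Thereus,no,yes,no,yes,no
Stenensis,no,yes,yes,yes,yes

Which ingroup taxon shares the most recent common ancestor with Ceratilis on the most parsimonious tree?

Character polarity is set by the outgroup: the derived state is whichever differs from the outgroup's state, so for Char. 2 the derived state is 'no', and for the remaining characters it is 'yes'.
Char. 1 (derived state 'yes') is unique to Ophiaria (autapomorphy; uninformative for grouping).
Char. 2 (derived state 'no') is shared by Ceratilis and Ophiaria — a synapomorphy uniting that clade.
Char. 3: derived state 'yes' in Ceratilis, Ophiaria, and Stenensis only — synapomorphy for {Ceratilis, Ophiaria, Stenensis}.
All ingroup taxa share the derived state 'yes' for Char. 4; it defines the ingroup but does not resolve relationships within it.
Char. 5: derived state 'yes' in Acroion, Ceratilis, Ophiaria, and Stenensis only — synapomorphy for {Acroion, Ceratilis, Ophiaria, Stenensis}.
Most parsimonious ingroup topology: ((Acroion,((Ophiaria,Ceratilis),Stenensis)),Thereus).
Ceratilis and Ophiaria form a cherry on this tree, so they are sister taxa.

Ophiaria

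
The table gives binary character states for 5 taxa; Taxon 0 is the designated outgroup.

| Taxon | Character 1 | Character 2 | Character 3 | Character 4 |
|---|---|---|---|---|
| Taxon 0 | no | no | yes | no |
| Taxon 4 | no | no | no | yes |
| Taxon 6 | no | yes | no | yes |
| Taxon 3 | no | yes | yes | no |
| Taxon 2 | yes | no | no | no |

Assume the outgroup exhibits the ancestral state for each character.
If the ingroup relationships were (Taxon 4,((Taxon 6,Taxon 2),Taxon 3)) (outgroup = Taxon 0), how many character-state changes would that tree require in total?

Map each character onto (Taxon 4,((Taxon 6,Taxon 2),Taxon 3)) (rooted by Taxon 0) and count the minimum state changes it requires (Fitch parsimony):
Character 1: 1; Character 2: 2; Character 3: 2; Character 4: 2.
Total tree length = 7.

7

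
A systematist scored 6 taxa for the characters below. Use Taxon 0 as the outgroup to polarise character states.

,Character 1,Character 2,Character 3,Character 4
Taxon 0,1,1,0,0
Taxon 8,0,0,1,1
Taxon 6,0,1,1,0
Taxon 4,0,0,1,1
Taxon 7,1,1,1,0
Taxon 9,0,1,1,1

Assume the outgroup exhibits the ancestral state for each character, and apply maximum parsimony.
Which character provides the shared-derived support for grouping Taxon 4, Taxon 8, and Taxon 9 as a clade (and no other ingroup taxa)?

Character polarity is set by the outgroup: the derived state is whichever differs from the outgroup's state, so for Character 1, Character 2 the derived state is '0', and for the remaining characters it is '1'.
Only Taxon 4, Taxon 6, Taxon 8, and Taxon 9 show the derived state '0' for Character 1, supporting them as a clade.
Character 2: derived state '0' in Taxon 4 and Taxon 8 only — synapomorphy for {Taxon 4, Taxon 8}.
All ingroup taxa share the derived state '1' for Character 3; it defines the ingroup but does not resolve relationships within it.
Character 4: derived state '1' in Taxon 4, Taxon 8, and Taxon 9 only — synapomorphy for {Taxon 4, Taxon 8, Taxon 9}.
Most parsimonious ingroup topology: ((((Taxon 8,Taxon 4),Taxon 9),Taxon 6),Taxon 7).
The clade {Taxon 4, Taxon 8, Taxon 9} is supported by Character 4: its derived state '1' occurs in exactly those taxa and in no other taxon (including the outgroup).

Character 4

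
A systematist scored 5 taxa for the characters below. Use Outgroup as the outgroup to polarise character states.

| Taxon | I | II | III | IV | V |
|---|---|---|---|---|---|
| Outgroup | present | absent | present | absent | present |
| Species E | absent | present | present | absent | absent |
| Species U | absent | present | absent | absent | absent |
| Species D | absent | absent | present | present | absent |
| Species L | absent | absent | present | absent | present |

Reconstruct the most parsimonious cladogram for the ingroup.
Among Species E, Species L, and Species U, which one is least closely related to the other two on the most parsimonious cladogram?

Character polarity is set by the outgroup: the derived state is whichever differs from the outgroup's state, so for I, III, V the derived state is 'absent', and for the remaining characters it is 'present'.
I (derived state 'absent') is shared by all ingroup taxa — unites the whole ingroup.
II: derived state 'present' in Species E and Species U only — synapomorphy for {Species E, Species U}.
III: derived state 'absent' in Species U only — an autapomorphy, so it tells us nothing about relationships among taxa.
IV: derived state 'present' in Species D only — an autapomorphy, so it tells us nothing about relationships among taxa.
Only Species D, Species E, and Species U show the derived state 'absent' for V, supporting them as a clade.
Most parsimonious ingroup topology: (((Species E,Species U),Species D),Species L).
Species E and Species U share a more recent common ancestor with each other than either does with Species L, so Species L is the least closely related of the three.

Species L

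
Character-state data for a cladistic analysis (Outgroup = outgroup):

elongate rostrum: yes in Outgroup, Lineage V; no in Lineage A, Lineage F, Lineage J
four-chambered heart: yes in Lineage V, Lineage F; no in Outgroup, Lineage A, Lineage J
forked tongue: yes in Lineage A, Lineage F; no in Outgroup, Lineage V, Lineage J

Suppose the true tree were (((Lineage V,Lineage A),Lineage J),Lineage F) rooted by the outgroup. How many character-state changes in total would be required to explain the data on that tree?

6

Map each character onto (((Lineage V,Lineage A),Lineage J),Lineage F) (rooted by Outgroup) and count the minimum state changes it requires (Fitch parsimony):
elongate rostrum: 2; four-chambered heart: 2; forked tongue: 2.
Total tree length = 6.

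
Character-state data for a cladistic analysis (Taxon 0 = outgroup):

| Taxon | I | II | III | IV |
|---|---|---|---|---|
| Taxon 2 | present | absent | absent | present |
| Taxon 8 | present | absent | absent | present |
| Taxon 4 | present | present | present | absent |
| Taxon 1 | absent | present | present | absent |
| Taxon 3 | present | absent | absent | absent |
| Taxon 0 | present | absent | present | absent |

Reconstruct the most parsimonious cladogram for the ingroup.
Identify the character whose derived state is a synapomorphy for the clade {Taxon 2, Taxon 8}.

Character polarity is set by the outgroup: the derived state is whichever differs from the outgroup's state, so for I, III the derived state is 'absent', and for the remaining characters it is 'present'.
I: derived state 'absent' in Taxon 1 only — an autapomorphy, so it tells us nothing about relationships among taxa.
II (derived state 'present') is shared by Taxon 1 and Taxon 4 — a synapomorphy uniting that clade.
III (derived state 'absent') is shared by Taxon 2, Taxon 3, and Taxon 8 — a synapomorphy uniting that clade.
IV (derived state 'present') is shared by Taxon 2 and Taxon 8 — a synapomorphy uniting that clade.
Most parsimonious ingroup topology: ((Taxon 3,(Taxon 2,Taxon 8)),(Taxon 1,Taxon 4)).
The clade {Taxon 2, Taxon 8} is supported by IV: its derived state 'present' occurs in exactly those taxa and in no other taxon (including the outgroup).

IV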